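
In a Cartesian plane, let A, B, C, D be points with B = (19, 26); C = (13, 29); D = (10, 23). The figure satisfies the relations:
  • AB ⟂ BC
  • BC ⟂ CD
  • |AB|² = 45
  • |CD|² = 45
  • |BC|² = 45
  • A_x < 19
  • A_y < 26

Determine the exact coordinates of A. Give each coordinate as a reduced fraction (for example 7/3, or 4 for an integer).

1. A_x = 16  [[AB ⟂ BC ⇒ 6x-3y-36=0] ∩ [|A−(19, 26)|²=45]]
2. A_y = 20  [[AB ⟂ BC ⇒ 6x-3y-36=0] ∩ [|A−(19, 26)|²=45]]
   so A = (16, 20)

A = (16, 20)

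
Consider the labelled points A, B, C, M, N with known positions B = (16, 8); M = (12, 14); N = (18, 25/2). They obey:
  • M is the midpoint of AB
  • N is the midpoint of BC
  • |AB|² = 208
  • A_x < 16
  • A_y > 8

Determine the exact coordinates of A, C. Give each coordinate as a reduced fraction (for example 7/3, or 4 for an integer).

A = (8, 20)
C = (20, 17)

1. A_x = 8  [A = 2·M−B = 2·(12, 14)−(16, 8)]
2. A_y = 20  [A = 2·M−B = 2·(12, 14)−(16, 8)]
   so A = (8, 20)
3. C_x = 20  [C = 2·N−B = 2·(18, 25/2)−(16, 8)]
4. C_y = 17  [C = 2·N−B = 2·(18, 25/2)−(16, 8)]
   so C = (20, 17)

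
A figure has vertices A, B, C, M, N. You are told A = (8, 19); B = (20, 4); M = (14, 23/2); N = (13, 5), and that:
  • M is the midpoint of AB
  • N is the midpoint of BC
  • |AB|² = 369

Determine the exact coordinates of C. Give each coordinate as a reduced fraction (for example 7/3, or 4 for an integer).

C = (6, 6)

1. C_x = 6  [C = 2·N−B = 2·(13, 5)−(20, 4)]
2. C_y = 6  [C = 2·N−B = 2·(13, 5)−(20, 4)]
   so C = (6, 6)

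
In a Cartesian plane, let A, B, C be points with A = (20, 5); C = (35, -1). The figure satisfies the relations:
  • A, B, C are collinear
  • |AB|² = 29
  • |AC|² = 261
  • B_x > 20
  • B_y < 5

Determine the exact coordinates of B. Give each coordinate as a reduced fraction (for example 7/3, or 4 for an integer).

1. B_x = 25  [[A, B, C are collinear ⇒ -6x-15y+195=0] ∩ [|B−(20, 5)|²=29]]
2. B_y = 3  [[A, B, C are collinear ⇒ -6x-15y+195=0] ∩ [|B−(20, 5)|²=29]]
   so B = (25, 3)

B = (25, 3)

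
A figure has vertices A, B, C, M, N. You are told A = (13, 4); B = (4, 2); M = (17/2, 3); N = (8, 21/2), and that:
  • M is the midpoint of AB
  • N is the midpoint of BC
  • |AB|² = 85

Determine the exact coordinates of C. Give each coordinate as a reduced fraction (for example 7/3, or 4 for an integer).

C = (12, 19)

1. C_x = 12  [C = 2·N−B = 2·(8, 21/2)−(4, 2)]
2. C_y = 19  [C = 2·N−B = 2·(8, 21/2)−(4, 2)]
   so C = (12, 19)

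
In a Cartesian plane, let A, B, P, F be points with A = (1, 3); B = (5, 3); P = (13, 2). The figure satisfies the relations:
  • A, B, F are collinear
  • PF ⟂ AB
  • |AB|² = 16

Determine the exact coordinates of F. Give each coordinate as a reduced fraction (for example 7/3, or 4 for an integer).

F = (13, 3)

1. F_x = 13  [[A, B, F are collinear ⇒ 4y-12=0] ∩ [PF ⟂ AB ⇒ 4x-52=0]]
2. F_y = 3  [[A, B, F are collinear ⇒ 4y-12=0] ∩ [PF ⟂ AB ⇒ 4x-52=0]]
   so F = (13, 3)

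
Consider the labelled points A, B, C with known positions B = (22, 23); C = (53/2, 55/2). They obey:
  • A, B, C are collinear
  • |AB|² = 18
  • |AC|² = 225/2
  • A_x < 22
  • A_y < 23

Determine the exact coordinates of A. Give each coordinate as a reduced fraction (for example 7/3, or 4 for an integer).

A = (19, 20)

1. A_x = 19  [[A, B, C are collinear ⇒ -9/2x+9/2y-9/2=0] ∩ [|A−(22, 23)|²=18]]
2. A_y = 20  [[A, B, C are collinear ⇒ -9/2x+9/2y-9/2=0] ∩ [|A−(22, 23)|²=18]]
   so A = (19, 20)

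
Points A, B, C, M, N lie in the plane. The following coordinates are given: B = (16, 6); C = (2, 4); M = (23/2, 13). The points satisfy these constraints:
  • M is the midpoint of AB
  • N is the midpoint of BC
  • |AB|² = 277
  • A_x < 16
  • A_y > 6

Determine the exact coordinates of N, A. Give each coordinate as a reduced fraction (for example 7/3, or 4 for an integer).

N = (9, 5)
A = (7, 20)

1. A_x = 7  [A = 2·M−B = 2·(23/2, 13)−(16, 6)]
2. A_y = 20  [A = 2·M−B = 2·(23/2, 13)−(16, 6)]
   so A = (7, 20)
3. N_x = 9  [2·N = B+C = (16, 6)+(2, 4)]
4. N_y = 5  [2·N = B+C = (16, 6)+(2, 4)]
   so N = (9, 5)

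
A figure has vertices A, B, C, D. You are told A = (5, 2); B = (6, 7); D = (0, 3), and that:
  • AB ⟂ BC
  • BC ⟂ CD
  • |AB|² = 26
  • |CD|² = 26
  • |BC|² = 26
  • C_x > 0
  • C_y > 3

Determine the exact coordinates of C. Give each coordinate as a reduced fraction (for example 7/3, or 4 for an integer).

C = (1, 8)

1. C_x = 1  [[AB ⟂ BC ⇒ 1x+5y-41=0] ∩ [|C−(0, 3)|²=26]]
2. C_y = 8  [[AB ⟂ BC ⇒ 1x+5y-41=0] ∩ [|C−(0, 3)|²=26]]
   so C = (1, 8)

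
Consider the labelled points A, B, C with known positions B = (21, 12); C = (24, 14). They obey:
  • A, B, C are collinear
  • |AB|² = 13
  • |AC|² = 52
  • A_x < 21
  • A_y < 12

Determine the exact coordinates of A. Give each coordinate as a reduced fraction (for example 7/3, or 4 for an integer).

A = (18, 10)

1. A_x = 18  [[A, B, C are collinear ⇒ -2x+3y+6=0] ∩ [|A−(21, 12)|²=13]]
2. A_y = 10  [[A, B, C are collinear ⇒ -2x+3y+6=0] ∩ [|A−(21, 12)|²=13]]
   so A = (18, 10)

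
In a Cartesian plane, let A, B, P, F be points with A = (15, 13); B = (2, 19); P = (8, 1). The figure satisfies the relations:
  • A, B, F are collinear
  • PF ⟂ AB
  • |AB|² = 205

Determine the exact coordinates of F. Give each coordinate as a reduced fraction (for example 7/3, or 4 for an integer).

1. F_x = 2828/205  [[A, B, F are collinear ⇒ -6x-13y+259=0] ∩ [PF ⟂ AB ⇒ -13x+6y+98=0]]
2. F_y = 2779/205  [[A, B, F are collinear ⇒ -6x-13y+259=0] ∩ [PF ⟂ AB ⇒ -13x+6y+98=0]]
   so F = (2828/205, 2779/205)

F = (2828/205, 2779/205)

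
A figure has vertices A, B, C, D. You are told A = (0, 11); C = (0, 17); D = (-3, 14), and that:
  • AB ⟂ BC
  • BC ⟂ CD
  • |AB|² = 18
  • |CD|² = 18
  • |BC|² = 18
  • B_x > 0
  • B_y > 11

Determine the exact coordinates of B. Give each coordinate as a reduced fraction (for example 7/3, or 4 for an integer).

B = (3, 14)

1. B_x = 3  [[BC ⟂ CD ⇒ 3x+3y-51=0] ∩ [|B−(0, 11)|²=18]]
2. B_y = 14  [[BC ⟂ CD ⇒ 3x+3y-51=0] ∩ [|B−(0, 11)|²=18]]
   so B = (3, 14)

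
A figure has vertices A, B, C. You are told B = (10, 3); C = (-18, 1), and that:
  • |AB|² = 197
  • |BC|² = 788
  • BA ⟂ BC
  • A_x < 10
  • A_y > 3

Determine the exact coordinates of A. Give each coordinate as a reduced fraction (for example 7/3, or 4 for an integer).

1. A_x = 9  [[BA ⟂ BC ⇒ -28x-2y+286=0] ∩ [|A−(10, 3)|²=197]]
2. A_y = 17  [[BA ⟂ BC ⇒ -28x-2y+286=0] ∩ [|A−(10, 3)|²=197]]
   so A = (9, 17)

A = (9, 17)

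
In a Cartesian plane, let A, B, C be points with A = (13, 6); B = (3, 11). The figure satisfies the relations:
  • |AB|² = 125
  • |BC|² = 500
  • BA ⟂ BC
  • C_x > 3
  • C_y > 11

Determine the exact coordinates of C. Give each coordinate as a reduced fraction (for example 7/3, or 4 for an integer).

C = (13, 31)

1. C_x = 13  [[BA ⟂ BC ⇒ 10x-5y+25=0] ∩ [|C−(3, 11)|²=500]]
2. C_y = 31  [[BA ⟂ BC ⇒ 10x-5y+25=0] ∩ [|C−(3, 11)|²=500]]
   so C = (13, 31)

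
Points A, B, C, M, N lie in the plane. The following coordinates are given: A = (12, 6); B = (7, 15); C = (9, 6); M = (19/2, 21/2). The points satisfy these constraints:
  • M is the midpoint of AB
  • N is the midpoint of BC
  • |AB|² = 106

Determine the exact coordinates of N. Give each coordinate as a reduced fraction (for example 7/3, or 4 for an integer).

1. N_x = 8  [2·N = B+C = (7, 15)+(9, 6)]
2. N_y = 21/2  [2·N = B+C = (7, 15)+(9, 6)]
   so N = (8, 21/2)

N = (8, 21/2)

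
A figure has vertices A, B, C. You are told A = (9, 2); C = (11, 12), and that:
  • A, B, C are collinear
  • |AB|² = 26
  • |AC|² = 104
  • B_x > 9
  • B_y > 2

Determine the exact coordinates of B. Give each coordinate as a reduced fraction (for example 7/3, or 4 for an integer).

1. B_x = 10  [[A, B, C are collinear ⇒ 10x-2y-86=0] ∩ [|B−(9, 2)|²=26]]
2. B_y = 7  [[A, B, C are collinear ⇒ 10x-2y-86=0] ∩ [|B−(9, 2)|²=26]]
   so B = (10, 7)

B = (10, 7)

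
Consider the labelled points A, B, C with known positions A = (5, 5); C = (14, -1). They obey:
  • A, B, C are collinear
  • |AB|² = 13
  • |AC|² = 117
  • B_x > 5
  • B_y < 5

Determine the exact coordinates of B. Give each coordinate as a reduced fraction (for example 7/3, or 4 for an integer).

1. B_x = 8  [[A, B, C are collinear ⇒ -6x-9y+75=0] ∩ [|B−(5, 5)|²=13]]
2. B_y = 3  [[A, B, C are collinear ⇒ -6x-9y+75=0] ∩ [|B−(5, 5)|²=13]]
   so B = (8, 3)

B = (8, 3)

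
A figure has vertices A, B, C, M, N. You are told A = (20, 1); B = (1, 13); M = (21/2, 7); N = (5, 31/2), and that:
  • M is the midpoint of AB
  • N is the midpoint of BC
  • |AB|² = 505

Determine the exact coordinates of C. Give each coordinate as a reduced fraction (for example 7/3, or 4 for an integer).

C = (9, 18)

1. C_x = 9  [C = 2·N−B = 2·(5, 31/2)−(1, 13)]
2. C_y = 18  [C = 2·N−B = 2·(5, 31/2)−(1, 13)]
   so C = (9, 18)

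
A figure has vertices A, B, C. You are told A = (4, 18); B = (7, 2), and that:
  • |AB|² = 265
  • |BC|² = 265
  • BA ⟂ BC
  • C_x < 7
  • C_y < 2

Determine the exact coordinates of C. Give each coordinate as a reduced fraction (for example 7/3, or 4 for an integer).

C = (-9, -1)

1. C_x = -9  [[BA ⟂ BC ⇒ -3x+16y-11=0] ∩ [|C−(7, 2)|²=265]]
2. C_y = -1  [[BA ⟂ BC ⇒ -3x+16y-11=0] ∩ [|C−(7, 2)|²=265]]
   so C = (-9, -1)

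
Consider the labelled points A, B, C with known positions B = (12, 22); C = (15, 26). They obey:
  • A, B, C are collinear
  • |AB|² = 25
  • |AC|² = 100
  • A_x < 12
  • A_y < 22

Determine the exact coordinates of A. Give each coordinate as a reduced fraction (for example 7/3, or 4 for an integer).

A = (9, 18)

1. A_x = 9  [[A, B, C are collinear ⇒ -4x+3y-18=0] ∩ [|A−(12, 22)|²=25]]
2. A_y = 18  [[A, B, C are collinear ⇒ -4x+3y-18=0] ∩ [|A−(12, 22)|²=25]]
   so A = (9, 18)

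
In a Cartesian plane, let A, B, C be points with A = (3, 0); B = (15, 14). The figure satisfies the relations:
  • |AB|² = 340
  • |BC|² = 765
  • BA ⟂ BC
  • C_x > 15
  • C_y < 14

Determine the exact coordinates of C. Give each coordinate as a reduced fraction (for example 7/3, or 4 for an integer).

1. C_x = 36  [[BA ⟂ BC ⇒ -12x-14y+376=0] ∩ [|C−(15, 14)|²=765]]
2. C_y = -4  [[BA ⟂ BC ⇒ -12x-14y+376=0] ∩ [|C−(15, 14)|²=765]]
   so C = (36, -4)

C = (36, -4)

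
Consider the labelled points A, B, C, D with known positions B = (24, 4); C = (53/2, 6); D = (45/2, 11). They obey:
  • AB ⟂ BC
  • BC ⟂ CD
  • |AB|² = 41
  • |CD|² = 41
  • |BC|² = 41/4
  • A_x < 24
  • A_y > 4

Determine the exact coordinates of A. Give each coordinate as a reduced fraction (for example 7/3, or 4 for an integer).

A = (20, 9)

1. A_x = 20  [[AB ⟂ BC ⇒ -5/2x-2y+68=0] ∩ [|A−(24, 4)|²=41]]
2. A_y = 9  [[AB ⟂ BC ⇒ -5/2x-2y+68=0] ∩ [|A−(24, 4)|²=41]]
   so A = (20, 9)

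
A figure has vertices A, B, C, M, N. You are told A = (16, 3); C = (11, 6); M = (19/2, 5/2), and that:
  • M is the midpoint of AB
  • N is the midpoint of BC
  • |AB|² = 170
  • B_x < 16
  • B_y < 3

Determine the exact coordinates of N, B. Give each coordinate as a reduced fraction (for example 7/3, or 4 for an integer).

N = (7, 4)
B = (3, 2)

1. B_x = 3  [B = 2·M−A = 2·(19/2, 5/2)−(16, 3)]
2. B_y = 2  [B = 2·M−A = 2·(19/2, 5/2)−(16, 3)]
   so B = (3, 2)
3. N_x = 7  [2·N = B+C = (3, 2)+(11, 6)]
4. N_y = 4  [2·N = B+C = (3, 2)+(11, 6)]
   so N = (7, 4)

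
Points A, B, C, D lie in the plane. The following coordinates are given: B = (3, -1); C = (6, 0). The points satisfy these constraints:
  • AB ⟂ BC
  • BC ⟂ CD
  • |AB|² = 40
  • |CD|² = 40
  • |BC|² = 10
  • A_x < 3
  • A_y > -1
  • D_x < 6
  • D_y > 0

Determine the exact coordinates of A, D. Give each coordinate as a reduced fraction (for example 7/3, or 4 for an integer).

A = (1, 5)
D = (4, 6)

1. A_x = 1  [[AB ⟂ BC ⇒ -3x-1y+8=0] ∩ [|A−(3, -1)|²=40]]
2. A_y = 5  [[AB ⟂ BC ⇒ -3x-1y+8=0] ∩ [|A−(3, -1)|²=40]]
   so A = (1, 5)
3. D_x = 4  [[BC ⟂ CD ⇒ 3x+1y-18=0] ∩ [|D−(6, 0)|²=40]]
4. D_y = 6  [[BC ⟂ CD ⇒ 3x+1y-18=0] ∩ [|D−(6, 0)|²=40]]
   so D = (4, 6)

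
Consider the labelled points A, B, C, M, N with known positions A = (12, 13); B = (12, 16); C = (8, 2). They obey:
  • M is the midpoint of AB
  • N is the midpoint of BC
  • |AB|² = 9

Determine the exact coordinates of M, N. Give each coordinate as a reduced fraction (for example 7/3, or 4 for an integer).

M = (12, 29/2)
N = (10, 9)

1. M_x = 12  [2·M = A+B = (12, 13)+(12, 16)]
2. M_y = 29/2  [2·M = A+B = (12, 13)+(12, 16)]
   so M = (12, 29/2)
3. N_x = 10  [2·N = B+C = (12, 16)+(8, 2)]
4. N_y = 9  [2·N = B+C = (12, 16)+(8, 2)]
   so N = (10, 9)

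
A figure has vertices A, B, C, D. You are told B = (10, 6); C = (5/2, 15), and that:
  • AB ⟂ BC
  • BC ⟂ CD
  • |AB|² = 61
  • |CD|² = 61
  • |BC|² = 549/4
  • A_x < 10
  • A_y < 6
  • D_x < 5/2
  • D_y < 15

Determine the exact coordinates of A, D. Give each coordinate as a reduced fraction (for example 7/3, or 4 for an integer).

1. A_x = 4  [[AB ⟂ BC ⇒ 15/2x-9y-21=0] ∩ [|A−(10, 6)|²=61]]
2. A_y = 1  [[AB ⟂ BC ⇒ 15/2x-9y-21=0] ∩ [|A−(10, 6)|²=61]]
   so A = (4, 1)
3. D_x = -7/2  [[BC ⟂ CD ⇒ -15/2x+9y-465/4=0] ∩ [|D−(5/2, 15)|²=61]]
4. D_y = 10  [[BC ⟂ CD ⇒ -15/2x+9y-465/4=0] ∩ [|D−(5/2, 15)|²=61]]
   so D = (-7/2, 10)

A = (4, 1)
D = (-7/2, 10)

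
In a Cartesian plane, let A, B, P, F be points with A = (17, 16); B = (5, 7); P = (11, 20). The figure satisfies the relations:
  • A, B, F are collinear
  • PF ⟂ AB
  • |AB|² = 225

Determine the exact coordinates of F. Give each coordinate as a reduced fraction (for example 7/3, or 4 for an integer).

F = (377/25, 364/25)

1. F_x = 377/25  [[A, B, F are collinear ⇒ 9x-12y+39=0] ∩ [PF ⟂ AB ⇒ -12x-9y+312=0]]
2. F_y = 364/25  [[A, B, F are collinear ⇒ 9x-12y+39=0] ∩ [PF ⟂ AB ⇒ -12x-9y+312=0]]
   so F = (377/25, 364/25)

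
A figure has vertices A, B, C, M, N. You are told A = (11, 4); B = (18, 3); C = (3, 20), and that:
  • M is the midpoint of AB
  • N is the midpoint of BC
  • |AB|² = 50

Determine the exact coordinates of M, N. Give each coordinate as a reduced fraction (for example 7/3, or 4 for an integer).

1. M_x = 29/2  [2·M = A+B = (11, 4)+(18, 3)]
2. M_y = 7/2  [2·M = A+B = (11, 4)+(18, 3)]
   so M = (29/2, 7/2)
3. N_x = 21/2  [2·N = B+C = (18, 3)+(3, 20)]
4. N_y = 23/2  [2·N = B+C = (18, 3)+(3, 20)]
   so N = (21/2, 23/2)

M = (29/2, 7/2)
N = (21/2, 23/2)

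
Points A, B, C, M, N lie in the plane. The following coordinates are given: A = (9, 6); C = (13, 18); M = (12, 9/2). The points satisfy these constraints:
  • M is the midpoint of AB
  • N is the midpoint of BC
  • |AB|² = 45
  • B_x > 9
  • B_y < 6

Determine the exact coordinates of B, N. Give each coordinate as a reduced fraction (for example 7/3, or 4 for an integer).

1. B_x = 15  [B = 2·M−A = 2·(12, 9/2)−(9, 6)]
2. B_y = 3  [B = 2·M−A = 2·(12, 9/2)−(9, 6)]
   so B = (15, 3)
3. N_x = 14  [2·N = B+C = (15, 3)+(13, 18)]
4. N_y = 21/2  [2·N = B+C = (15, 3)+(13, 18)]
   so N = (14, 21/2)

B = (15, 3)
N = (14, 21/2)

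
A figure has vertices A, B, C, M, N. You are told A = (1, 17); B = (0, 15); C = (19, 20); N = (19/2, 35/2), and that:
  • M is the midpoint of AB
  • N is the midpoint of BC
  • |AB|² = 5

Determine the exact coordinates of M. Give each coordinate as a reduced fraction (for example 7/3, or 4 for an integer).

M = (1/2, 16)

1. M_x = 1/2  [2·M = A+B = (1, 17)+(0, 15)]
2. M_y = 16  [2·M = A+B = (1, 17)+(0, 15)]
   so M = (1/2, 16)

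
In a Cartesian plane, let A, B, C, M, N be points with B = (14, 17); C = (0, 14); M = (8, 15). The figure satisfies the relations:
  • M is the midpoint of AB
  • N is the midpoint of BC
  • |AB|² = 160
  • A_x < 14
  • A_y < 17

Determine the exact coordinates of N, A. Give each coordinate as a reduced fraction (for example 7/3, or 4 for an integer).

N = (7, 31/2)
A = (2, 13)

1. A_x = 2  [A = 2·M−B = 2·(8, 15)−(14, 17)]
2. A_y = 13  [A = 2·M−B = 2·(8, 15)−(14, 17)]
   so A = (2, 13)
3. N_x = 7  [2·N = B+C = (14, 17)+(0, 14)]
4. N_y = 31/2  [2·N = B+C = (14, 17)+(0, 14)]
   so N = (7, 31/2)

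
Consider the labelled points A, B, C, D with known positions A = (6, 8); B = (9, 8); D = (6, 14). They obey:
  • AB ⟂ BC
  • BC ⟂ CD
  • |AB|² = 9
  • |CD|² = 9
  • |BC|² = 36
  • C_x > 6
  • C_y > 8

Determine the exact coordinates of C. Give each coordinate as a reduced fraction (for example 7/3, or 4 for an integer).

C = (9, 14)

1. C_x = 9  [[AB ⟂ BC ⇒ 3x-27=0] ∩ [|C−(6, 14)|²=9]]
2. C_y = 14  [[AB ⟂ BC ⇒ 3x-27=0] ∩ [|C−(6, 14)|²=9]]
   so C = (9, 14)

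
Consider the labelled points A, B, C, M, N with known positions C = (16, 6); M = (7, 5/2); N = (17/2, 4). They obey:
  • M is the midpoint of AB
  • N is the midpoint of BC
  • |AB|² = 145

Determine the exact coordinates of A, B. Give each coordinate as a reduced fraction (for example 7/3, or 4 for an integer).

1. B_x = 1  [B = 2·N−C = 2·(17/2, 4)−(16, 6)]
2. B_y = 2  [B = 2·N−C = 2·(17/2, 4)−(16, 6)]
   so B = (1, 2)
3. A_x = 13  [A = 2·M−B = 2·(7, 5/2)−(1, 2)]
4. A_y = 3  [A = 2·M−B = 2·(7, 5/2)−(1, 2)]
   so A = (13, 3)

A = (13, 3)
B = (1, 2)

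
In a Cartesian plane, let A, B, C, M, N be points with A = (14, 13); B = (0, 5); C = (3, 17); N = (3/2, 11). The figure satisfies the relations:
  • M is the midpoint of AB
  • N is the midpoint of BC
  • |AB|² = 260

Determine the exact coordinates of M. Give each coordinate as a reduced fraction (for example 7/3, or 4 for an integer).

M = (7, 9)

1. M_x = 7  [2·M = A+B = (14, 13)+(0, 5)]
2. M_y = 9  [2·M = A+B = (14, 13)+(0, 5)]
   so M = (7, 9)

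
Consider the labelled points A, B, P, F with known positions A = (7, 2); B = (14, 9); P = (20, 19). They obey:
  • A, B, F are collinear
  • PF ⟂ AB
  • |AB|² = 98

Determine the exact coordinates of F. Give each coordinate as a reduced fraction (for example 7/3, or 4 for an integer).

1. F_x = 22  [[A, B, F are collinear ⇒ -7x+7y+35=0] ∩ [PF ⟂ AB ⇒ 7x+7y-273=0]]
2. F_y = 17  [[A, B, F are collinear ⇒ -7x+7y+35=0] ∩ [PF ⟂ AB ⇒ 7x+7y-273=0]]
   so F = (22, 17)

F = (22, 17)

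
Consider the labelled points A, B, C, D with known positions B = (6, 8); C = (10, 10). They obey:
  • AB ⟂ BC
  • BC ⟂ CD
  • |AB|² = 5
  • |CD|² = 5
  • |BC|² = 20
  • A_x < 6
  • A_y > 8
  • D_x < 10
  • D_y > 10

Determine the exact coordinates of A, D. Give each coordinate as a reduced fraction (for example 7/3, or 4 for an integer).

1. A_x = 5  [[AB ⟂ BC ⇒ -4x-2y+40=0] ∩ [|A−(6, 8)|²=5]]
2. A_y = 10  [[AB ⟂ BC ⇒ -4x-2y+40=0] ∩ [|A−(6, 8)|²=5]]
   so A = (5, 10)
3. D_x = 9  [[BC ⟂ CD ⇒ 4x+2y-60=0] ∩ [|D−(10, 10)|²=5]]
4. D_y = 12  [[BC ⟂ CD ⇒ 4x+2y-60=0] ∩ [|D−(10, 10)|²=5]]
   so D = (9, 12)

A = (5, 10)
D = (9, 12)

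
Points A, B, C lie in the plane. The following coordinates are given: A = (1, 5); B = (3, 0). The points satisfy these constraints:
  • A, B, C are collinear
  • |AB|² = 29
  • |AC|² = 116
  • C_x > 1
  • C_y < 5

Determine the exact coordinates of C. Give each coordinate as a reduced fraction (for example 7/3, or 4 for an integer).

C = (5, -5)

1. C_x = 5  [[A, B, C are collinear ⇒ 5x+2y-15=0] ∩ [|C−(1, 5)|²=116]]
2. C_y = -5  [[A, B, C are collinear ⇒ 5x+2y-15=0] ∩ [|C−(1, 5)|²=116]]
   so C = (5, -5)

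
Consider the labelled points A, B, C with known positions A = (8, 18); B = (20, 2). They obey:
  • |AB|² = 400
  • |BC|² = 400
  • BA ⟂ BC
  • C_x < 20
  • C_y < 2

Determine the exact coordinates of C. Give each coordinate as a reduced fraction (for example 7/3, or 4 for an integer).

1. C_x = 4  [[BA ⟂ BC ⇒ -12x+16y+208=0] ∩ [|C−(20, 2)|²=400]]
2. C_y = -10  [[BA ⟂ BC ⇒ -12x+16y+208=0] ∩ [|C−(20, 2)|²=400]]
   so C = (4, -10)

C = (4, -10)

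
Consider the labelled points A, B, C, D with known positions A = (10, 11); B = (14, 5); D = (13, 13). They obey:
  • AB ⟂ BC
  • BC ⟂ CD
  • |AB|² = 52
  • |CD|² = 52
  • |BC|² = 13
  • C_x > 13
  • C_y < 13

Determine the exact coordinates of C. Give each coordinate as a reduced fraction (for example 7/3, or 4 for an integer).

1. C_x = 17  [[AB ⟂ BC ⇒ 4x-6y-26=0] ∩ [|C−(13, 13)|²=52]]
2. C_y = 7  [[AB ⟂ BC ⇒ 4x-6y-26=0] ∩ [|C−(13, 13)|²=52]]
   so C = (17, 7)

C = (17, 7)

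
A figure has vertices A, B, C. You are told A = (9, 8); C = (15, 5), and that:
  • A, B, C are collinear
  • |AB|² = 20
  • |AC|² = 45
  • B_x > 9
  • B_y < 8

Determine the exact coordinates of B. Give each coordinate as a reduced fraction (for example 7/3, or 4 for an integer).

1. B_x = 13  [[A, B, C are collinear ⇒ -3x-6y+75=0] ∩ [|B−(9, 8)|²=20]]
2. B_y = 6  [[A, B, C are collinear ⇒ -3x-6y+75=0] ∩ [|B−(9, 8)|²=20]]
   so B = (13, 6)

B = (13, 6)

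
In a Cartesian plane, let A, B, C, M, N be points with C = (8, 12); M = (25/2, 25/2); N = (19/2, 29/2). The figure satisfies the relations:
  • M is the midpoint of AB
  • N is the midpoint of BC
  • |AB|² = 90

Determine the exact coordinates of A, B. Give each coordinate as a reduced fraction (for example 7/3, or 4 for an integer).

1. B_x = 11  [B = 2·N−C = 2·(19/2, 29/2)−(8, 12)]
2. B_y = 17  [B = 2·N−C = 2·(19/2, 29/2)−(8, 12)]
   so B = (11, 17)
3. A_x = 14  [A = 2·M−B = 2·(25/2, 25/2)−(11, 17)]
4. A_y = 8  [A = 2·M−B = 2·(25/2, 25/2)−(11, 17)]
   so A = (14, 8)

A = (14, 8)
B = (11, 17)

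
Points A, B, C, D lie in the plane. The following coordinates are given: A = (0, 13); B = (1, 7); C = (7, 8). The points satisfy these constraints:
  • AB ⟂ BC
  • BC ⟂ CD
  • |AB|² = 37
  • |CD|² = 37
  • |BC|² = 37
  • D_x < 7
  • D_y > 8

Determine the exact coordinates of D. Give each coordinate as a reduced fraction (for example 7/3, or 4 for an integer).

D = (6, 14)

1. D_x = 6  [[BC ⟂ CD ⇒ 6x+1y-50=0] ∩ [|D−(7, 8)|²=37]]
2. D_y = 14  [[BC ⟂ CD ⇒ 6x+1y-50=0] ∩ [|D−(7, 8)|²=37]]
   so D = (6, 14)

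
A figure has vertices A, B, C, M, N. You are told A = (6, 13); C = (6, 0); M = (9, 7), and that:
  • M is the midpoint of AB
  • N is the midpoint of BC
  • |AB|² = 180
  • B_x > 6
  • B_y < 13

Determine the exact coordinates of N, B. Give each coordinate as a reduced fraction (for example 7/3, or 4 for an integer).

1. B_x = 12  [B = 2·M−A = 2·(9, 7)−(6, 13)]
2. B_y = 1  [B = 2·M−A = 2·(9, 7)−(6, 13)]
   so B = (12, 1)
3. N_x = 9  [2·N = B+C = (12, 1)+(6, 0)]
4. N_y = 1/2  [2·N = B+C = (12, 1)+(6, 0)]
   so N = (9, 1/2)

N = (9, 1/2)
B = (12, 1)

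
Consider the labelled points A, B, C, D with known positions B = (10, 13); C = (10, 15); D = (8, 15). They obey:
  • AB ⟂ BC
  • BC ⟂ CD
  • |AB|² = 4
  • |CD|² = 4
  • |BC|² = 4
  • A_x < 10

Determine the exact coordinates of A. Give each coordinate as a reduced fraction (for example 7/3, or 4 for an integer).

1. A_x = 8  [[AB ⟂ BC ⇒ -2y+26=0] ∩ [|A−(10, 13)|²=4]]
2. A_y = 13  [[AB ⟂ BC ⇒ -2y+26=0] ∩ [|A−(10, 13)|²=4]]
   so A = (8, 13)

A = (8, 13)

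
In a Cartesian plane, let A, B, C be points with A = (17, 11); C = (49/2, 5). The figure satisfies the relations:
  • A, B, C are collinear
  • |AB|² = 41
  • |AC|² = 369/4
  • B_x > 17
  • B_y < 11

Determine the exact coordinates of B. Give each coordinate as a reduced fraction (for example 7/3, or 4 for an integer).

1. B_x = 22  [[A, B, C are collinear ⇒ -6x-15/2y+369/2=0] ∩ [|B−(17, 11)|²=41]]
2. B_y = 7  [[A, B, C are collinear ⇒ -6x-15/2y+369/2=0] ∩ [|B−(17, 11)|²=41]]
   so B = (22, 7)

B = (22, 7)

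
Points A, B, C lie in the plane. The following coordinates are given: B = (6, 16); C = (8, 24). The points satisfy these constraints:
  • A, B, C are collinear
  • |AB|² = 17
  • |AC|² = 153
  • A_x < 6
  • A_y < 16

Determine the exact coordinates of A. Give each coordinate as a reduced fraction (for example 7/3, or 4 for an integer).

A = (5, 12)

1. A_x = 5  [[A, B, C are collinear ⇒ -8x+2y+16=0] ∩ [|A−(6, 16)|²=17]]
2. A_y = 12  [[A, B, C are collinear ⇒ -8x+2y+16=0] ∩ [|A−(6, 16)|²=17]]
   so A = (5, 12)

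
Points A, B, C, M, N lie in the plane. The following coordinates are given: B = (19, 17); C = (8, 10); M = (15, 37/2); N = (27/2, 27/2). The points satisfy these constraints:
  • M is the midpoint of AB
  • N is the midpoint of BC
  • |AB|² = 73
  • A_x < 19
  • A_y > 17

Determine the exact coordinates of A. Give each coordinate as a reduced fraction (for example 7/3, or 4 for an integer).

A = (11, 20)

1. A_x = 11  [A = 2·M−B = 2·(15, 37/2)−(19, 17)]
2. A_y = 20  [A = 2·M−B = 2·(15, 37/2)−(19, 17)]
   so A = (11, 20)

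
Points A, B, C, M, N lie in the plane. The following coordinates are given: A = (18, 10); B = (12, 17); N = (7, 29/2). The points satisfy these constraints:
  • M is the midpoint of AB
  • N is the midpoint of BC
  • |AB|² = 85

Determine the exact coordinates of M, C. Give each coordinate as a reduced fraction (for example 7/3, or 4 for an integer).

1. M_x = 15  [2·M = A+B = (18, 10)+(12, 17)]
2. M_y = 27/2  [2·M = A+B = (18, 10)+(12, 17)]
   so M = (15, 27/2)
3. C_x = 2  [C = 2·N−B = 2·(7, 29/2)−(12, 17)]
4. C_y = 12  [C = 2·N−B = 2·(7, 29/2)−(12, 17)]
   so C = (2, 12)

M = (15, 27/2)
C = (2, 12)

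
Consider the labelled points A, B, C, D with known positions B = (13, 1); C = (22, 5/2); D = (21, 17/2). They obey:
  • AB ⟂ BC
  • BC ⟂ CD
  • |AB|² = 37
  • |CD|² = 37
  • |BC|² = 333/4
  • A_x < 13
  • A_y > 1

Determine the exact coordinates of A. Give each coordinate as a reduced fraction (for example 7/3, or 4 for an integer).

A = (12, 7)

1. A_x = 12  [[AB ⟂ BC ⇒ -9x-3/2y+237/2=0] ∩ [|A−(13, 1)|²=37]]
2. A_y = 7  [[AB ⟂ BC ⇒ -9x-3/2y+237/2=0] ∩ [|A−(13, 1)|²=37]]
   so A = (12, 7)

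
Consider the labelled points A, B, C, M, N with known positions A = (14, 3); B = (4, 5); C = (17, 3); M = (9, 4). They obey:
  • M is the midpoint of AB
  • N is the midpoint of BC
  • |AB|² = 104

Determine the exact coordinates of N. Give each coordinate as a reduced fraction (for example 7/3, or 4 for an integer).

N = (21/2, 4)

1. N_x = 21/2  [2·N = B+C = (4, 5)+(17, 3)]
2. N_y = 4  [2·N = B+C = (4, 5)+(17, 3)]
   so N = (21/2, 4)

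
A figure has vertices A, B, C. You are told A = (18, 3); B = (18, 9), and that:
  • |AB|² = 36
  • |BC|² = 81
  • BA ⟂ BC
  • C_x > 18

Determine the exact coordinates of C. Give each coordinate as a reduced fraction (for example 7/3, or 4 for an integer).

1. C_x = 27  [[BA ⟂ BC ⇒ -6y+54=0] ∩ [|C−(18, 9)|²=81]]
2. C_y = 9  [[BA ⟂ BC ⇒ -6y+54=0] ∩ [|C−(18, 9)|²=81]]
   so C = (27, 9)

C = (27, 9)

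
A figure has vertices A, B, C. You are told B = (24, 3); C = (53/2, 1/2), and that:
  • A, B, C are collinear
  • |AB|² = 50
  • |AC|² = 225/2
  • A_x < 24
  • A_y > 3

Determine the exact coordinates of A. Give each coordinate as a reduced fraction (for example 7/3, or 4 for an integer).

1. A_x = 19  [[A, B, C are collinear ⇒ 5/2x+5/2y-135/2=0] ∩ [|A−(24, 3)|²=50]]
2. A_y = 8  [[A, B, C are collinear ⇒ 5/2x+5/2y-135/2=0] ∩ [|A−(24, 3)|²=50]]
   so A = (19, 8)

A = (19, 8)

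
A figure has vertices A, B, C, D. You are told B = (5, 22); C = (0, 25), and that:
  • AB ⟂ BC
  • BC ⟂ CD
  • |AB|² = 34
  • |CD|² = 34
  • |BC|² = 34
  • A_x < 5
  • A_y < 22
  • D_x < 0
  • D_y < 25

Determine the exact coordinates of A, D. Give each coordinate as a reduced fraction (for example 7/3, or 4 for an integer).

1. A_x = 2  [[AB ⟂ BC ⇒ 5x-3y+41=0] ∩ [|A−(5, 22)|²=34]]
2. A_y = 17  [[AB ⟂ BC ⇒ 5x-3y+41=0] ∩ [|A−(5, 22)|²=34]]
   so A = (2, 17)
3. D_x = -3  [[BC ⟂ CD ⇒ -5x+3y-75=0] ∩ [|D−(0, 25)|²=34]]
4. D_y = 20  [[BC ⟂ CD ⇒ -5x+3y-75=0] ∩ [|D−(0, 25)|²=34]]
   so D = (-3, 20)

A = (2, 17)
D = (-3, 20)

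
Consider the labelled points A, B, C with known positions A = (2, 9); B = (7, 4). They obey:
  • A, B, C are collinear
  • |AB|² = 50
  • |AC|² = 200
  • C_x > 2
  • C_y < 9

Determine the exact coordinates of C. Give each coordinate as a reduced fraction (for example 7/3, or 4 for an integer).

C = (12, -1)

1. C_x = 12  [[A, B, C are collinear ⇒ 5x+5y-55=0] ∩ [|C−(2, 9)|²=200]]
2. C_y = -1  [[A, B, C are collinear ⇒ 5x+5y-55=0] ∩ [|C−(2, 9)|²=200]]
   so C = (12, -1)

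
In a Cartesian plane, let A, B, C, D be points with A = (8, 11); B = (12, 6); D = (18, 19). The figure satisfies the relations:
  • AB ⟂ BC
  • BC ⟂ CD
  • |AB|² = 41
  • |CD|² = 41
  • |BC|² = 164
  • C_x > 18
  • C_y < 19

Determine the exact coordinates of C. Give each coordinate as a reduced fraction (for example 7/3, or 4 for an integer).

C = (22, 14)

1. C_x = 22  [[AB ⟂ BC ⇒ 4x-5y-18=0] ∩ [|C−(18, 19)|²=41]]
2. C_y = 14  [[AB ⟂ BC ⇒ 4x-5y-18=0] ∩ [|C−(18, 19)|²=41]]
   so C = (22, 14)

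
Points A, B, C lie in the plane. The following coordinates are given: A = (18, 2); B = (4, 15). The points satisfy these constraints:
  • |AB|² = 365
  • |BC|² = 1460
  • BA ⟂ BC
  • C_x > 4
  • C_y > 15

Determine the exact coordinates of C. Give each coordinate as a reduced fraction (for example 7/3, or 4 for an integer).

1. C_x = 30  [[BA ⟂ BC ⇒ 14x-13y+139=0] ∩ [|C−(4, 15)|²=1460]]
2. C_y = 43  [[BA ⟂ BC ⇒ 14x-13y+139=0] ∩ [|C−(4, 15)|²=1460]]
   so C = (30, 43)

C = (30, 43)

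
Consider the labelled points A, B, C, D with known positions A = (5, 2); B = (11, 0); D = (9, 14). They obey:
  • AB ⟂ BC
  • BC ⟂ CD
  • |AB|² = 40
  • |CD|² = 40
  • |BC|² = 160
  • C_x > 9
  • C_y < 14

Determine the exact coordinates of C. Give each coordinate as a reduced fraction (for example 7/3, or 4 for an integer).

1. C_x = 15  [[AB ⟂ BC ⇒ 6x-2y-66=0] ∩ [|C−(9, 14)|²=40]]
2. C_y = 12  [[AB ⟂ BC ⇒ 6x-2y-66=0] ∩ [|C−(9, 14)|²=40]]
   so C = (15, 12)

C = (15, 12)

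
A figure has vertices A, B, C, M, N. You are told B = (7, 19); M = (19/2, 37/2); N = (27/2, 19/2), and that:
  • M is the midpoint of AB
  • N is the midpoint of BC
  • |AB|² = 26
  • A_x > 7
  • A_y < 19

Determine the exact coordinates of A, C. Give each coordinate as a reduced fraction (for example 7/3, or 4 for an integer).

A = (12, 18)
C = (20, 0)

1. A_x = 12  [A = 2·M−B = 2·(19/2, 37/2)−(7, 19)]
2. A_y = 18  [A = 2·M−B = 2·(19/2, 37/2)−(7, 19)]
   so A = (12, 18)
3. C_x = 20  [C = 2·N−B = 2·(27/2, 19/2)−(7, 19)]
4. C_y = 0  [C = 2·N−B = 2·(27/2, 19/2)−(7, 19)]
   so C = (20, 0)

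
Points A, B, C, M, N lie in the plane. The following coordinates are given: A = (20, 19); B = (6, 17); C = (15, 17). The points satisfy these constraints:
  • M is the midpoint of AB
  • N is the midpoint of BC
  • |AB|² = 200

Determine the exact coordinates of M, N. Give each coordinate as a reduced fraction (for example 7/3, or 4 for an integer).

M = (13, 18)
N = (21/2, 17)

1. M_x = 13  [2·M = A+B = (20, 19)+(6, 17)]
2. M_y = 18  [2·M = A+B = (20, 19)+(6, 17)]
   so M = (13, 18)
3. N_x = 21/2  [2·N = B+C = (6, 17)+(15, 17)]
4. N_y = 17  [2·N = B+C = (6, 17)+(15, 17)]
   so N = (21/2, 17)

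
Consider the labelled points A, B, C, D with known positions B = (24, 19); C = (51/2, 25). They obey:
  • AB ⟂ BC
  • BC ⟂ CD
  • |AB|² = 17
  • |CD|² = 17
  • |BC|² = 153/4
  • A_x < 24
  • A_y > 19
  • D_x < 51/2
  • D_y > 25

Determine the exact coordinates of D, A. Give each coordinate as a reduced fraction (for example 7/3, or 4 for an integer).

D = (43/2, 26)
A = (20, 20)

1. D_x = 43/2  [[BC ⟂ CD ⇒ 3/2x+6y-753/4=0] ∩ [|D−(51/2, 25)|²=17]]
2. D_y = 26  [[BC ⟂ CD ⇒ 3/2x+6y-753/4=0] ∩ [|D−(51/2, 25)|²=17]]
   so D = (43/2, 26)
3. A_x = 20  [[AB ⟂ BC ⇒ -3/2x-6y+150=0] ∩ [|A−(24, 19)|²=17]]
4. A_y = 20  [[AB ⟂ BC ⇒ -3/2x-6y+150=0] ∩ [|A−(24, 19)|²=17]]
   so A = (20, 20)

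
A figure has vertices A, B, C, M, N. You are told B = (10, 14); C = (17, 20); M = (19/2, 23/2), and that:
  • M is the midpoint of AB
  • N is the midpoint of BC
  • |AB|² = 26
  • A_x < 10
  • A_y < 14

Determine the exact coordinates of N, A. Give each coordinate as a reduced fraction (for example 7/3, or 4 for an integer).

1. A_x = 9  [A = 2·M−B = 2·(19/2, 23/2)−(10, 14)]
2. A_y = 9  [A = 2·M−B = 2·(19/2, 23/2)−(10, 14)]
   so A = (9, 9)
3. N_x = 27/2  [2·N = B+C = (10, 14)+(17, 20)]
4. N_y = 17  [2·N = B+C = (10, 14)+(17, 20)]
   so N = (27/2, 17)

N = (27/2, 17)
A = (9, 9)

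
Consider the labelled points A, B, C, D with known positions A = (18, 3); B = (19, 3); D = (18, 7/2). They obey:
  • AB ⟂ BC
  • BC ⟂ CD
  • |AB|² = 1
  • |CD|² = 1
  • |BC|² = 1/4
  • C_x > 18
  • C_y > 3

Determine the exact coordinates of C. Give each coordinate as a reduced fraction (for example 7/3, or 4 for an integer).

1. C_x = 19  [[AB ⟂ BC ⇒ 1x-19=0] ∩ [|C−(18, 7/2)|²=1]]
2. C_y = 7/2  [[AB ⟂ BC ⇒ 1x-19=0] ∩ [|C−(18, 7/2)|²=1]]
   so C = (19, 7/2)

C = (19, 7/2)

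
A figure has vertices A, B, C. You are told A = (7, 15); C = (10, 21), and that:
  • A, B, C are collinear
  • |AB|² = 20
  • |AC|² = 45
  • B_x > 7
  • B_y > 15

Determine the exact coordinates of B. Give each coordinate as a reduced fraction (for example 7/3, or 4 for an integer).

1. B_x = 9  [[A, B, C are collinear ⇒ 6x-3y+3=0] ∩ [|B−(7, 15)|²=20]]
2. B_y = 19  [[A, B, C are collinear ⇒ 6x-3y+3=0] ∩ [|B−(7, 15)|²=20]]
   so B = (9, 19)

B = (9, 19)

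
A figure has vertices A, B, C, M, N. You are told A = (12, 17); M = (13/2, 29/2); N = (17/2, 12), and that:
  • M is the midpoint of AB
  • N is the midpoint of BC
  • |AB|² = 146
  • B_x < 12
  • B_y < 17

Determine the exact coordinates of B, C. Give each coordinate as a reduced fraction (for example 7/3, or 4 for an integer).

1. B_x = 1  [B = 2·M−A = 2·(13/2, 29/2)−(12, 17)]
2. B_y = 12  [B = 2·M−A = 2·(13/2, 29/2)−(12, 17)]
   so B = (1, 12)
3. C_x = 16  [C = 2·N−B = 2·(17/2, 12)−(1, 12)]
4. C_y = 12  [C = 2·N−B = 2·(17/2, 12)−(1, 12)]
   so C = (16, 12)

B = (1, 12)
C = (16, 12)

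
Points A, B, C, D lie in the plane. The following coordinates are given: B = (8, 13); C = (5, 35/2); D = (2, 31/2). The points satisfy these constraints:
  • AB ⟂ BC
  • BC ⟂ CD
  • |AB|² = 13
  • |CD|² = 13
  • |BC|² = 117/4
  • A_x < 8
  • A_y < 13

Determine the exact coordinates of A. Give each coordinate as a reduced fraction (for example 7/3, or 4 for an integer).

A = (5, 11)

1. A_x = 5  [[AB ⟂ BC ⇒ 3x-9/2y+69/2=0] ∩ [|A−(8, 13)|²=13]]
2. A_y = 11  [[AB ⟂ BC ⇒ 3x-9/2y+69/2=0] ∩ [|A−(8, 13)|²=13]]
   so A = (5, 11)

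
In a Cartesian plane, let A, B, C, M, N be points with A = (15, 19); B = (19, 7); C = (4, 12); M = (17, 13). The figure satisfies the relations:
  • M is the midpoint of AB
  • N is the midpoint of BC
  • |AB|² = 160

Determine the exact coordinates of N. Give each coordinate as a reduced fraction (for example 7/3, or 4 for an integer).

1. N_x = 23/2  [2·N = B+C = (19, 7)+(4, 12)]
2. N_y = 19/2  [2·N = B+C = (19, 7)+(4, 12)]
   so N = (23/2, 19/2)

N = (23/2, 19/2)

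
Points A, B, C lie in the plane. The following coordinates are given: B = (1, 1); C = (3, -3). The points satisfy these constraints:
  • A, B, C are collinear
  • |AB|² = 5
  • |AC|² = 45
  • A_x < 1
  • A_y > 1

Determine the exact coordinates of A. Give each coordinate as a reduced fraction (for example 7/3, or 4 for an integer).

1. A_x = 0  [[A, B, C are collinear ⇒ 4x+2y-6=0] ∩ [|A−(1, 1)|²=5]]
2. A_y = 3  [[A, B, C are collinear ⇒ 4x+2y-6=0] ∩ [|A−(1, 1)|²=5]]
   so A = (0, 3)

A = (0, 3)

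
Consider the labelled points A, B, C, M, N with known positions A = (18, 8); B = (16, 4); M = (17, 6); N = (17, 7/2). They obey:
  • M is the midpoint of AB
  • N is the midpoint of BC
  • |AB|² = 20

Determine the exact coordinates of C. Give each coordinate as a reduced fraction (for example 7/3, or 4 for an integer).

1. C_x = 18  [C = 2·N−B = 2·(17, 7/2)−(16, 4)]
2. C_y = 3  [C = 2·N−B = 2·(17, 7/2)−(16, 4)]
   so C = (18, 3)

C = (18, 3)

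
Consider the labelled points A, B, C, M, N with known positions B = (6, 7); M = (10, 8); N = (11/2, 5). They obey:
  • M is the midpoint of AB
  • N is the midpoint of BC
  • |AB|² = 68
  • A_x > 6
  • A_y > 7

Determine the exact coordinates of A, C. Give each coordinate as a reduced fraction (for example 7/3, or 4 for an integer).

A = (14, 9)
C = (5, 3)

1. A_x = 14  [A = 2·M−B = 2·(10, 8)−(6, 7)]
2. A_y = 9  [A = 2·M−B = 2·(10, 8)−(6, 7)]
   so A = (14, 9)
3. C_x = 5  [C = 2·N−B = 2·(11/2, 5)−(6, 7)]
4. C_y = 3  [C = 2·N−B = 2·(11/2, 5)−(6, 7)]
   so C = (5, 3)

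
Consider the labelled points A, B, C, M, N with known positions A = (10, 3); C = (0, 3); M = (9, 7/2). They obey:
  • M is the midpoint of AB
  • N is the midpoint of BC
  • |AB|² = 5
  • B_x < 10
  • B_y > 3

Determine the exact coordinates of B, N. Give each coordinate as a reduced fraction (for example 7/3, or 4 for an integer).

1. B_x = 8  [B = 2·M−A = 2·(9, 7/2)−(10, 3)]
2. B_y = 4  [B = 2·M−A = 2·(9, 7/2)−(10, 3)]
   so B = (8, 4)
3. N_x = 4  [2·N = B+C = (8, 4)+(0, 3)]
4. N_y = 7/2  [2·N = B+C = (8, 4)+(0, 3)]
   so N = (4, 7/2)

B = (8, 4)
N = (4, 7/2)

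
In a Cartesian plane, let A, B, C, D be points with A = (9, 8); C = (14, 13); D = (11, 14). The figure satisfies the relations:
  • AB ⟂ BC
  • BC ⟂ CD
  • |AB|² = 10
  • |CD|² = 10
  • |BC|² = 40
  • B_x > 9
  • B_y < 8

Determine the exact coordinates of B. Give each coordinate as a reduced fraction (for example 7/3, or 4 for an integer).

1. B_x = 12  [[BC ⟂ CD ⇒ 3x-1y-29=0] ∩ [|B−(9, 8)|²=10]]
2. B_y = 7  [[BC ⟂ CD ⇒ 3x-1y-29=0] ∩ [|B−(9, 8)|²=10]]
   so B = (12, 7)

B = (12, 7)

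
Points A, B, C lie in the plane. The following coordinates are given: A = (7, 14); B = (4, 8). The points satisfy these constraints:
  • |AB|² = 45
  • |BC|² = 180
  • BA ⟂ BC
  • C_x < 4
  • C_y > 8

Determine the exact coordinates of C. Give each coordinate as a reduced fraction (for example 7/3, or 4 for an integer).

1. C_x = -8  [[BA ⟂ BC ⇒ 3x+6y-60=0] ∩ [|C−(4, 8)|²=180]]
2. C_y = 14  [[BA ⟂ BC ⇒ 3x+6y-60=0] ∩ [|C−(4, 8)|²=180]]
   so C = (-8, 14)

C = (-8, 14)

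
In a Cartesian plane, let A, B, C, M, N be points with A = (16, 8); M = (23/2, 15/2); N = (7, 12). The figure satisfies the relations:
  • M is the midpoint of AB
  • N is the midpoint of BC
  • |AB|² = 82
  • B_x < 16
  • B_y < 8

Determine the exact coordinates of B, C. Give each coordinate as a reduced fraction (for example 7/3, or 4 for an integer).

B = (7, 7)
C = (7, 17)

1. B_x = 7  [B = 2·M−A = 2·(23/2, 15/2)−(16, 8)]
2. B_y = 7  [B = 2·M−A = 2·(23/2, 15/2)−(16, 8)]
   so B = (7, 7)
3. C_x = 7  [C = 2·N−B = 2·(7, 12)−(7, 7)]
4. C_y = 17  [C = 2·N−B = 2·(7, 12)−(7, 7)]
   so C = (7, 17)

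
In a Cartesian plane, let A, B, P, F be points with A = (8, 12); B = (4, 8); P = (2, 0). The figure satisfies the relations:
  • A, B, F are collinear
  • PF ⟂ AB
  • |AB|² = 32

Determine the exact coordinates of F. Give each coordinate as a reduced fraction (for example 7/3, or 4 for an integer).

1. F_x = -1  [[A, B, F are collinear ⇒ 4x-4y+16=0] ∩ [PF ⟂ AB ⇒ -4x-4y+8=0]]
2. F_y = 3  [[A, B, F are collinear ⇒ 4x-4y+16=0] ∩ [PF ⟂ AB ⇒ -4x-4y+8=0]]
   so F = (-1, 3)

F = (-1, 3)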